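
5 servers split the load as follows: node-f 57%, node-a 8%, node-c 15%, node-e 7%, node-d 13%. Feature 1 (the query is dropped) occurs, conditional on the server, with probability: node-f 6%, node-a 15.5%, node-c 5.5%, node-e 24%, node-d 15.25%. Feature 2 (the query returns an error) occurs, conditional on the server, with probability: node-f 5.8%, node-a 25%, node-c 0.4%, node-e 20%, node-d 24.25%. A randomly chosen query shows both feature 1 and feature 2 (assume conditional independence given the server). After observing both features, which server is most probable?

node-d

Unnormalized posteriors (prior × likelihood):
  node-f: 0.57 × 0.06 × 0.058 = 0.0019836
  node-a: 0.08 × 0.155 × 0.25 = 0.0031
  node-c: 0.15 × 0.055 × 0.004 = 0.000033
  node-e: 0.07 × 0.24 × 0.2 = 0.00336
  node-d: 0.13 × 0.1525 × 0.2425 = 0.0048075625
Sum = 0.0132841625.
Largest term belongs to node-d, so node-d is most probable.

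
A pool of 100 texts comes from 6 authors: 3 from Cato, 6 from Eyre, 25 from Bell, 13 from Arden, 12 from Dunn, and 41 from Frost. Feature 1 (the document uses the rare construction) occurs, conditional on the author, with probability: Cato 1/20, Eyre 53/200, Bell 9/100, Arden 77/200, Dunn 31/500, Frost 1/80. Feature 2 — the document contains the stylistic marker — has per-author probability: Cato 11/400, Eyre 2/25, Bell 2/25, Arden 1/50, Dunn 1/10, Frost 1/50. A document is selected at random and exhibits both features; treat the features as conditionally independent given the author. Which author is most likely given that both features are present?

Unnormalized posteriors (prior × likelihood):
  Cato: 0.03 × 0.05 × 0.0275 = 0.00004125
  Eyre: 0.06 × 0.265 × 0.08 = 0.001272
  Bell: 0.25 × 0.09 × 0.08 = 0.0018
  Arden: 0.13 × 0.385 × 0.02 = 0.001001
  Dunn: 0.12 × 0.062 × 0.1 = 0.000744
  Frost: 0.41 × 0.0125 × 0.02 = 0.0001025
Total = 0.00496075.
Largest term belongs to Bell, so Bell is most probable.

Bell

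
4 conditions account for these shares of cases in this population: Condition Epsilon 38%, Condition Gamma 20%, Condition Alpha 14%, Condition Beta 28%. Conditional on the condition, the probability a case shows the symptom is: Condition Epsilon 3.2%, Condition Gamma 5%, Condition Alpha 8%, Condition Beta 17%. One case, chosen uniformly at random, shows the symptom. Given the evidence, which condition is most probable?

Unnormalized posteriors (prior × likelihood):
  Condition Epsilon: 0.38 × 0.032 = 0.01216
  Condition Gamma: 0.2 × 0.05 = 0.01
  Condition Alpha: 0.14 × 0.08 = 0.0112
  Condition Beta: 0.28 × 0.17 = 0.0476
Sum = 0.08096.
Largest term belongs to Condition Beta, so Condition Beta is most probable.

Condition Beta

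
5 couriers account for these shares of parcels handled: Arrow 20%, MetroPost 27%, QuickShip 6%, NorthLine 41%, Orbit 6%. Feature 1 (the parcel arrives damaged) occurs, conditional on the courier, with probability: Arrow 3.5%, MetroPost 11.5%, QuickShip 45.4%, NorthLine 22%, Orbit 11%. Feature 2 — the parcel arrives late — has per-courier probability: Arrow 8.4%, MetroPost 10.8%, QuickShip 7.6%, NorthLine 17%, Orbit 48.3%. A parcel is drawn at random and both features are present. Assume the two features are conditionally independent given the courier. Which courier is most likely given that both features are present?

Compute prior × likelihood for every hypothesis:
  Arrow: 0.2 × 0.035 × 0.084 = 0.000588
  MetroPost: 0.27 × 0.115 × 0.108 = 0.0033534
  QuickShip: 0.06 × 0.454 × 0.076 = 0.00207024
  NorthLine: 0.41 × 0.22 × 0.17 = 0.015334
  Orbit: 0.06 × 0.11 × 0.483 = 0.0031878
Normalizing constant = 0.02453344.
Largest term belongs to NorthLine, so NorthLine is most probable.

NorthLine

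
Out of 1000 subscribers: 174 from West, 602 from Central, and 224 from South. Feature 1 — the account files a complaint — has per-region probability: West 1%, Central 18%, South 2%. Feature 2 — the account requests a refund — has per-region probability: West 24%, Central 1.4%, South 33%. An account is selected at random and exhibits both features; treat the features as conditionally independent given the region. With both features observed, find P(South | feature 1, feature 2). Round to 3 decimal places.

0.433

By Bayes' rule, posterior ∝ prior × likelihood:
  West: 0.174 × 0.01 × 0.24 = 0.0004176
  Central: 0.602 × 0.18 × 0.014 = 0.00151704
  South: 0.224 × 0.02 × 0.33 = 0.0014784
Sum = 0.00341304.
P(South | evidence) = 0.0014784 / 0.00341304 ≈ 0.433.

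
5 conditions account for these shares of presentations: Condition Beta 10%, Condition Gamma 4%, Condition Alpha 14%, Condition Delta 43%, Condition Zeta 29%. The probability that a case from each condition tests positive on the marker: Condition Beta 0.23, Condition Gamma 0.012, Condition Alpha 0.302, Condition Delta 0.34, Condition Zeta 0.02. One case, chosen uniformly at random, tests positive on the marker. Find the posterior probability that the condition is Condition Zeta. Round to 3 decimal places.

0.027

Prior × likelihood for each hypothesis:
  Condition Beta: 0.1 × 0.23 = 0.023
  Condition Gamma: 0.04 × 0.012 = 0.00048
  Condition Alpha: 0.14 × 0.302 = 0.04228
  Condition Delta: 0.43 × 0.34 = 0.1462
  Condition Zeta: 0.29 × 0.02 = 0.0058
Total = 0.21776.
P(Condition Zeta | evidence) = 0.0058 / 0.21776 ≈ 0.027.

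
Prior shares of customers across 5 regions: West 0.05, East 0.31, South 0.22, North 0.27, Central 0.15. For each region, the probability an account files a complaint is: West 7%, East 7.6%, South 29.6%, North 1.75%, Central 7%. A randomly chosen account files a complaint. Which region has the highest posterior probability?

Unnormalized posteriors (prior × likelihood):
  West: 0.05 × 0.07 = 0.0035
  East: 0.31 × 0.076 = 0.02356
  South: 0.22 × 0.296 = 0.06512
  North: 0.27 × 0.0175 = 0.004725
  Central: 0.15 × 0.07 = 0.0105
Total = 0.107405.
Largest term belongs to South, so South is most probable.

South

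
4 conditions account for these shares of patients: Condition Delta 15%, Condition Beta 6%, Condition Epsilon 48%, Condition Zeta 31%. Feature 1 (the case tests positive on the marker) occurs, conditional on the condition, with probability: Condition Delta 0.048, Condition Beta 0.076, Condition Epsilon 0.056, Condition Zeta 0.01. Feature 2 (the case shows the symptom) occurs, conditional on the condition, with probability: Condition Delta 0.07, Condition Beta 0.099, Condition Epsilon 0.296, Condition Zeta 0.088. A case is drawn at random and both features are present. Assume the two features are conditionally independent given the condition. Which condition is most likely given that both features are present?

Compute prior × likelihood for every hypothesis:
  Condition Delta: 0.15 × 0.048 × 0.07 = 0.000504
  Condition Beta: 0.06 × 0.076 × 0.099 = 0.00045144
  Condition Epsilon: 0.48 × 0.056 × 0.296 = 0.00795648
  Condition Zeta: 0.31 × 0.01 × 0.088 = 0.0002728
Normalizing constant = 0.00918472.
Largest term belongs to Condition Epsilon, so Condition Epsilon is most probable.

Condition Epsilon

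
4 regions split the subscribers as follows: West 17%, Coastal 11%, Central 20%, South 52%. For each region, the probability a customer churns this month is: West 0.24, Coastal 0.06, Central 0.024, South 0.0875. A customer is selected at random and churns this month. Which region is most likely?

South

Compute prior × likelihood for every hypothesis:
  West: 0.17 × 0.24 = 0.0408
  Coastal: 0.11 × 0.06 = 0.0066
  Central: 0.2 × 0.024 = 0.0048
  South: 0.52 × 0.0875 = 0.0455
Total = 0.0977.
Largest term belongs to South, so South is most probable.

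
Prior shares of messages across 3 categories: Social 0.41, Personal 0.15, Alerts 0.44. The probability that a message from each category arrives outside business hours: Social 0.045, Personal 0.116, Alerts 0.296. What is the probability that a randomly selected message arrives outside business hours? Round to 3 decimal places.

By Bayes' rule, posterior ∝ prior × likelihood:
  Social: 0.41 × 0.045 = 0.01845
  Personal: 0.15 × 0.116 = 0.0174
  Alerts: 0.44 × 0.296 = 0.13024
P(off-hours) = 0.01845 + 0.0174 + 0.13024 = 0.16609 → 0.166.

0.166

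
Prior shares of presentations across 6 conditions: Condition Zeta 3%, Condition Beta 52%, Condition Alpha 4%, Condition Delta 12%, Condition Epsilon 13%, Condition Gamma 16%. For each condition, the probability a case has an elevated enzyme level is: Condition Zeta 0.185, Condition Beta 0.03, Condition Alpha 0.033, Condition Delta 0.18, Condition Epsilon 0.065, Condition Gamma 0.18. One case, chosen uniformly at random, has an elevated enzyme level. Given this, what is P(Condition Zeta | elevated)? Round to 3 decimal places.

0.068

By Bayes' rule, posterior ∝ prior × likelihood:
  Condition Zeta: 0.03 × 0.185 = 0.00555
  Condition Beta: 0.52 × 0.03 = 0.0156
  Condition Alpha: 0.04 × 0.033 = 0.00132
  Condition Delta: 0.12 × 0.18 = 0.0216
  Condition Epsilon: 0.13 × 0.065 = 0.00845
  Condition Gamma: 0.16 × 0.18 = 0.0288
Normalizing constant = 0.08132.
P(Condition Zeta | evidence) = 0.00555 / 0.08132 ≈ 0.068.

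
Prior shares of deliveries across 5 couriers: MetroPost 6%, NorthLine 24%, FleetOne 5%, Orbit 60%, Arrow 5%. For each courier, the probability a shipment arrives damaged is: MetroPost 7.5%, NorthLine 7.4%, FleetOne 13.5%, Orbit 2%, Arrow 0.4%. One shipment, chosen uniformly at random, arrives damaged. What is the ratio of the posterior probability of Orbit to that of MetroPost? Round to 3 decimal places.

Prior × likelihood for each hypothesis:
  MetroPost: 0.06 × 0.075 = 0.0045
  NorthLine: 0.24 × 0.074 = 0.01776
  FleetOne: 0.05 × 0.135 = 0.00675
  Orbit: 0.6 × 0.02 = 0.012
  Arrow: 0.05 × 0.004 = 0.0002
Total = 0.04121.
The ratio is 0.012 / 0.0045 (the normalizer cancels) = 2.667.

2.667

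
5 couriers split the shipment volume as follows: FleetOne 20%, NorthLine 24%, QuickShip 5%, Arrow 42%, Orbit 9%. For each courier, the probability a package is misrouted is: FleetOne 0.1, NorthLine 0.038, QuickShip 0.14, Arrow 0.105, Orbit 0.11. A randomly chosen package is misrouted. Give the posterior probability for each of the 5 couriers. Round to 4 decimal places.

FleetOne 0.2219, NorthLine 0.1012, QuickShip 0.0777, Arrow 0.4893, Orbit 0.1099

Prior × likelihood for each hypothesis:
  FleetOne: 0.2 × 0.1 = 0.02
  NorthLine: 0.24 × 0.038 = 0.00912
  QuickShip: 0.05 × 0.14 = 0.007
  Arrow: 0.42 × 0.105 = 0.0441
  Orbit: 0.09 × 0.11 = 0.0099
Normalizing constant = 0.09012.
P(FleetOne | misrouted) = 0.02/0.09012 ≈ 0.2219
P(NorthLine | misrouted) = 0.00912/0.09012 ≈ 0.1012
P(QuickShip | misrouted) = 0.007/0.09012 ≈ 0.0777
P(Arrow | misrouted) = 0.0441/0.09012 ≈ 0.4893
P(Orbit | misrouted) = 0.0099/0.09012 ≈ 0.1099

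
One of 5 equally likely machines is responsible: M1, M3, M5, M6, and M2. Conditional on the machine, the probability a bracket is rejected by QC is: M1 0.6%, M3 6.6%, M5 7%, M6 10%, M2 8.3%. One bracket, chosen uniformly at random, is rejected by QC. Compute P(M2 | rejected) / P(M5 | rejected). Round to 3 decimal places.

Since the prior is uniform, the posterior is proportional to the likelihood:
  M1: 0.006
  M3: 0.066
  M5: 0.07
  M6: 0.1
  M2: 0.083
Total = 0.325.
The ratio is 0.083 / 0.07 (the normalizer cancels) = 1.186.

1.186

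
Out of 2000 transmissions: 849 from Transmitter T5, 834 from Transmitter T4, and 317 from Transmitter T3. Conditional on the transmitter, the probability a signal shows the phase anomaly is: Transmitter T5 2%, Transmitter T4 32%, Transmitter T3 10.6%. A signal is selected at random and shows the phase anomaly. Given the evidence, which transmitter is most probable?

Transmitter T4

Compute prior × likelihood for every hypothesis:
  Transmitter T5: 0.4245 × 0.02 = 0.00849
  Transmitter T4: 0.417 × 0.32 = 0.13344
  Transmitter T3: 0.1585 × 0.106 = 0.016801
Normalizing constant = 0.158731.
Largest term belongs to Transmitter T4, so Transmitter T4 is most probable.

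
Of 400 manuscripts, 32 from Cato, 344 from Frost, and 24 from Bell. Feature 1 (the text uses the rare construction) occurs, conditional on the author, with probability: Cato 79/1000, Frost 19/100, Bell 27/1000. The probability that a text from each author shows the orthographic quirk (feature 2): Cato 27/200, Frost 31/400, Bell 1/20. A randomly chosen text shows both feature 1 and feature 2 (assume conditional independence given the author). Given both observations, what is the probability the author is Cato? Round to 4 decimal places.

Unnormalized posteriors (prior × likelihood):
  Cato: 0.08 × 0.079 × 0.135 = 0.0008532
  Frost: 0.86 × 0.19 × 0.0775 = 0.0126635
  Bell: 0.06 × 0.027 × 0.05 = 0.000081
Sum = 0.0135977.
P(Cato | evidence) = 0.0008532 / 0.0135977 ≈ 0.0627.

0.0627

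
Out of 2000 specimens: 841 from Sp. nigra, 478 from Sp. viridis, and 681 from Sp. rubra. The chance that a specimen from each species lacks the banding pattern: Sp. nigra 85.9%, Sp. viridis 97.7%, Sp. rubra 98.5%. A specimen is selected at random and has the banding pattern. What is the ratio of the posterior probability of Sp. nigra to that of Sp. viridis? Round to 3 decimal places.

Taking complements, P(banded | each) = Sp. nigra 0.141, Sp. viridis 0.023, Sp. rubra 0.015.
By Bayes' rule, posterior ∝ prior × likelihood:
  Sp. nigra: 0.4205 × 0.141 = 0.0592905
  Sp. viridis: 0.239 × 0.023 = 0.005497
  Sp. rubra: 0.3405 × 0.015 = 0.0051075
Sum = 0.069895.
The ratio is 0.0592905 / 0.005497 (the normalizer cancels) = 10.786.

10.786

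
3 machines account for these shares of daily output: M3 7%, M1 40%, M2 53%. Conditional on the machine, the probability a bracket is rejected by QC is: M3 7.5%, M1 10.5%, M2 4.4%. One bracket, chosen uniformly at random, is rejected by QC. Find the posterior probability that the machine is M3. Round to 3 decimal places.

Unnormalized posteriors (prior × likelihood):
  M3: 0.07 × 0.075 = 0.00525
  M1: 0.4 × 0.105 = 0.042
  M2: 0.53 × 0.044 = 0.02332
Normalizing constant = 0.07057.
P(M3 | evidence) = 0.00525 / 0.07057 ≈ 0.074.

0.074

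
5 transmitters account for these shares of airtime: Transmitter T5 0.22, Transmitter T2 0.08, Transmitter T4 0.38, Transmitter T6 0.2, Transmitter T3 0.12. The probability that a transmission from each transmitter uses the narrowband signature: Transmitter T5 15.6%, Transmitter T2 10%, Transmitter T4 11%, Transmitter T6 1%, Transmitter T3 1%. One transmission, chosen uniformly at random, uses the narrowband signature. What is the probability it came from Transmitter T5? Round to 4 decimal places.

Compute prior × likelihood for every hypothesis:
  Transmitter T5: 0.22 × 0.156 = 0.03432
  Transmitter T2: 0.08 × 0.1 = 0.008
  Transmitter T4: 0.38 × 0.11 = 0.0418
  Transmitter T6: 0.2 × 0.01 = 0.002
  Transmitter T3: 0.12 × 0.01 = 0.0012
Total = 0.08732.
P(Transmitter T5 | evidence) = 0.03432 / 0.08732 ≈ 0.3930.

0.3930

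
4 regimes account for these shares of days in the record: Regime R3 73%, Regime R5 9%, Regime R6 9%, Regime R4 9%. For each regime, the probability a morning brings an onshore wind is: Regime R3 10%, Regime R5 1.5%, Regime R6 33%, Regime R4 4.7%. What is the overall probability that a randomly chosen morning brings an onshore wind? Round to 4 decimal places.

Compute prior × likelihood for every hypothesis:
  Regime R3: 0.73 × 0.1 = 0.073
  Regime R5: 0.09 × 0.015 = 0.00135
  Regime R6: 0.09 × 0.33 = 0.0297
  Regime R4: 0.09 × 0.047 = 0.00423
P(onshore) = 0.073 + 0.00135 + 0.0297 + 0.00423 = 0.10828 → 0.1083.

0.1083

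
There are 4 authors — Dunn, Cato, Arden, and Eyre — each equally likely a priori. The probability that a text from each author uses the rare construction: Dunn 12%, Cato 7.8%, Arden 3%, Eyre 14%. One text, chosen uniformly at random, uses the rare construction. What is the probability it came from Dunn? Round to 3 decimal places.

With a uniform prior (1/4 each), posterior ∝ likelihood:
  Dunn: 0.12
  Cato: 0.078
  Arden: 0.03
  Eyre: 0.14
Sum = 0.368.
P(Dunn | evidence) = 0.12 / 0.368 ≈ 0.326.

0.326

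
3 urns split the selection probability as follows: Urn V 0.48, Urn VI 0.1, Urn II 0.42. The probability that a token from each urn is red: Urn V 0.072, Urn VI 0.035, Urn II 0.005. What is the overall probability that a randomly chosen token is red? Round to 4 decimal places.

0.0402

Compute prior × likelihood for every hypothesis:
  Urn V: 0.48 × 0.072 = 0.03456
  Urn VI: 0.1 × 0.035 = 0.0035
  Urn II: 0.42 × 0.005 = 0.0021
P(red) = 0.03456 + 0.0035 + 0.0021 = 0.04016 → 0.0402.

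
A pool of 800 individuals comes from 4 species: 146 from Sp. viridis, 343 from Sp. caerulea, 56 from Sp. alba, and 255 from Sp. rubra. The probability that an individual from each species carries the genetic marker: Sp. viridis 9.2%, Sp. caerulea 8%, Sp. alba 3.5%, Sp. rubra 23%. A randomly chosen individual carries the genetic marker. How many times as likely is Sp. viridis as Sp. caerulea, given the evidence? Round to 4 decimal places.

0.4895

Unnormalized posteriors (prior × likelihood):
  Sp. viridis: 0.1825 × 0.092 = 0.01679
  Sp. caerulea: 0.42875 × 0.08 = 0.0343
  Sp. alba: 0.07 × 0.035 = 0.00245
  Sp. rubra: 0.31875 × 0.23 = 0.0733125
Sum = 0.1268525.
The ratio is 0.01679 / 0.0343 (the normalizer cancels) = 0.4895.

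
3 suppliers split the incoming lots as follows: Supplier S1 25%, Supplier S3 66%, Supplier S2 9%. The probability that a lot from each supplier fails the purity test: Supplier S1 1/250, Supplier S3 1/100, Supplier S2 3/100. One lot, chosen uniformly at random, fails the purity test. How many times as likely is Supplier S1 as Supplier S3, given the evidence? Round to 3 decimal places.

By Bayes' rule, posterior ∝ prior × likelihood:
  Supplier S1: 0.25 × 0.004 = 0.001
  Supplier S3: 0.66 × 0.01 = 0.0066
  Supplier S2: 0.09 × 0.03 = 0.0027
Total = 0.0103.
The ratio is 0.001 / 0.0066 (the normalizer cancels) = 0.152.

0.152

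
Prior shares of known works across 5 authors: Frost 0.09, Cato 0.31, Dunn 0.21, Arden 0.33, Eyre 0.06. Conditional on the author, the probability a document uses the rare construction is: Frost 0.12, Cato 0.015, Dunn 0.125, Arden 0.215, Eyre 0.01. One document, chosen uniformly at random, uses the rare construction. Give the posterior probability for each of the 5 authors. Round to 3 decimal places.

Unnormalized posteriors (prior × likelihood):
  Frost: 0.09 × 0.12 = 0.0108
  Cato: 0.31 × 0.015 = 0.00465
  Dunn: 0.21 × 0.125 = 0.02625
  Arden: 0.33 × 0.215 = 0.07095
  Eyre: 0.06 × 0.01 = 0.0006
Total = 0.11325.
P(Frost | rare-form) = 0.0108/0.11325 ≈ 0.095
P(Cato | rare-form) = 0.00465/0.11325 ≈ 0.041
P(Dunn | rare-form) = 0.02625/0.11325 ≈ 0.232
P(Arden | rare-form) = 0.07095/0.11325 ≈ 0.626
P(Eyre | rare-form) = 0.0006/0.11325 ≈ 0.005

Frost 0.095, Cato 0.041, Dunn 0.232, Arden 0.626, Eyre 0.005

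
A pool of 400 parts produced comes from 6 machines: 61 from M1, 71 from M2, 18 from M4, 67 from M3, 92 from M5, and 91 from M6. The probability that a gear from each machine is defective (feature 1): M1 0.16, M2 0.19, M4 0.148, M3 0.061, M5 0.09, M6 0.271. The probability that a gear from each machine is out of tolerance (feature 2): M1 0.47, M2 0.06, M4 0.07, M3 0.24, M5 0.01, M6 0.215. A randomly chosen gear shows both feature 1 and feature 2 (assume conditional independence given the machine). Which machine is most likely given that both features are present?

M6

Compute prior × likelihood for every hypothesis:
  M1: 0.1525 × 0.16 × 0.47 = 0.011468
  M2: 0.1775 × 0.19 × 0.06 = 0.0020235
  M4: 0.045 × 0.148 × 0.07 = 0.0004662
  M3: 0.1675 × 0.061 × 0.24 = 0.0024522
  M5: 0.23 × 0.09 × 0.01 = 0.000207
  M6: 0.2275 × 0.271 × 0.215 = 0.0132552875
Normalizing constant = 0.0298721875.
Largest term belongs to M6, so M6 is most probable.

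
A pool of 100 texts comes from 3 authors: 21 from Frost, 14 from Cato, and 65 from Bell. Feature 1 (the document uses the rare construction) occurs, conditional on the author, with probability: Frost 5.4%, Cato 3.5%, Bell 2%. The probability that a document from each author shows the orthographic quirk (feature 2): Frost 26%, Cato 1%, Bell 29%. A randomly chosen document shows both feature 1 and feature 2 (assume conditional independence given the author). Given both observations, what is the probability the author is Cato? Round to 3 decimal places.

0.007

Prior × likelihood for each hypothesis:
  Frost: 0.21 × 0.054 × 0.26 = 0.0029484
  Cato: 0.14 × 0.035 × 0.01 = 0.000049
  Bell: 0.65 × 0.02 × 0.29 = 0.00377
Normalizing constant = 0.0067674.
P(Cato | evidence) = 0.000049 / 0.0067674 ≈ 0.007.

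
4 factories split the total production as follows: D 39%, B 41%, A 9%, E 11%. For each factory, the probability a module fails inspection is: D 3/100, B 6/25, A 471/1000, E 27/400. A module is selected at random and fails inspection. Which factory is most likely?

Prior × likelihood for each hypothesis:
  D: 0.39 × 0.03 = 0.0117
  B: 0.41 × 0.24 = 0.0984
  A: 0.09 × 0.471 = 0.04239
  E: 0.11 × 0.0675 = 0.007425
Normalizing constant = 0.159915.
Largest term belongs to B, so B is most probable.

B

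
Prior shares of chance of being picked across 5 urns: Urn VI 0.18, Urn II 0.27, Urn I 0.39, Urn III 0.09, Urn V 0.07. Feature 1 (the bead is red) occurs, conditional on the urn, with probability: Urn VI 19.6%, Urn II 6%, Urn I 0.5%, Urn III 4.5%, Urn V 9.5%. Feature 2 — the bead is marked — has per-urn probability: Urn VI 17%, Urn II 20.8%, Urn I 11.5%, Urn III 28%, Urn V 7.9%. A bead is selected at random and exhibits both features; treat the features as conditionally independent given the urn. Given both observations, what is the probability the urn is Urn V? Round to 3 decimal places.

0.047

Prior × likelihood for each hypothesis:
  Urn VI: 0.18 × 0.196 × 0.17 = 0.0059976
  Urn II: 0.27 × 0.06 × 0.208 = 0.0033696
  Urn I: 0.39 × 0.005 × 0.115 = 0.00022425
  Urn III: 0.09 × 0.045 × 0.28 = 0.001134
  Urn V: 0.07 × 0.095 × 0.079 = 0.00052535
Sum = 0.0112508.
P(Urn V | evidence) = 0.00052535 / 0.0112508 ≈ 0.047.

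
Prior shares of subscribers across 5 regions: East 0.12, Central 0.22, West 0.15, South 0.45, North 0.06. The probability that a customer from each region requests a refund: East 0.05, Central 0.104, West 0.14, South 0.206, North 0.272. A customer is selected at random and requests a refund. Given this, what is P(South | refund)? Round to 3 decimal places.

0.583

Unnormalized posteriors (prior × likelihood):
  East: 0.12 × 0.05 = 0.006
  Central: 0.22 × 0.104 = 0.02288
  West: 0.15 × 0.14 = 0.021
  South: 0.45 × 0.206 = 0.0927
  North: 0.06 × 0.272 = 0.01632
Sum = 0.1589.
P(South | evidence) = 0.0927 / 0.1589 ≈ 0.583.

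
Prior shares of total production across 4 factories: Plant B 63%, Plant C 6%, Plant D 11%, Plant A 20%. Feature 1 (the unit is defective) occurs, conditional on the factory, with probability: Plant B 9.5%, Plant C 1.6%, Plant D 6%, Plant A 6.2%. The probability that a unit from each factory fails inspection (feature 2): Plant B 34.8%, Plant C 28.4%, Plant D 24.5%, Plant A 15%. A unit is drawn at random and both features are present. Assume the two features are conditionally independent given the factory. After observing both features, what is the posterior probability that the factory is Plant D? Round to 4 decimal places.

0.0658

Compute prior × likelihood for every hypothesis:
  Plant B: 0.63 × 0.095 × 0.348 = 0.0208278
  Plant C: 0.06 × 0.016 × 0.284 = 0.00027264
  Plant D: 0.11 × 0.06 × 0.245 = 0.001617
  Plant A: 0.2 × 0.062 × 0.15 = 0.00186
Sum = 0.02457744.
P(Plant D | evidence) = 0.001617 / 0.02457744 ≈ 0.0658.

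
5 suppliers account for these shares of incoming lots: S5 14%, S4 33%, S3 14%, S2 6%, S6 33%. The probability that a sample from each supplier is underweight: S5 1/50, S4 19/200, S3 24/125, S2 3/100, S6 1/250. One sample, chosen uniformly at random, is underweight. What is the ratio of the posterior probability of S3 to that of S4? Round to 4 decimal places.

0.8574

Prior × likelihood for each hypothesis:
  S5: 0.14 × 0.02 = 0.0028
  S4: 0.33 × 0.095 = 0.03135
  S3: 0.14 × 0.192 = 0.02688
  S2: 0.06 × 0.03 = 0.0018
  S6: 0.33 × 0.004 = 0.00132
Normalizing constant = 0.06415.
The ratio is 0.02688 / 0.03135 (the normalizer cancels) = 0.8574.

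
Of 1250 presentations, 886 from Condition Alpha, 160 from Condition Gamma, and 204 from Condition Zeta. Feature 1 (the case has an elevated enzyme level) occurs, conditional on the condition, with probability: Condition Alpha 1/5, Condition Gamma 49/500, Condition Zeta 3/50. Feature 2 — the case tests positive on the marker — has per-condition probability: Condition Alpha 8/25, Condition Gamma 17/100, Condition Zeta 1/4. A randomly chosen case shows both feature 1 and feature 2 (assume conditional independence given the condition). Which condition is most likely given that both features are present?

By Bayes' rule, posterior ∝ prior × likelihood:
  Condition Alpha: 0.7088 × 0.2 × 0.32 = 0.0453632
  Condition Gamma: 0.128 × 0.098 × 0.17 = 0.00213248
  Condition Zeta: 0.1632 × 0.06 × 0.25 = 0.002448
Normalizing constant = 0.04994368.
Largest term belongs to Condition Alpha, so Condition Alpha is most probable.

Condition Alpha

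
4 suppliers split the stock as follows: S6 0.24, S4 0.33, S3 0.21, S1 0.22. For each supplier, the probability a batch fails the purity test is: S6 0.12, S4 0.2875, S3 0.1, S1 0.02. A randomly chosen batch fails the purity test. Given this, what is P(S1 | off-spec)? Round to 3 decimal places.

Compute prior × likelihood for every hypothesis:
  S6: 0.24 × 0.12 = 0.0288
  S4: 0.33 × 0.2875 = 0.094875
  S3: 0.21 × 0.1 = 0.021
  S1: 0.22 × 0.02 = 0.0044
Sum = 0.149075.
P(S1 | evidence) = 0.0044 / 0.149075 ≈ 0.030.

0.030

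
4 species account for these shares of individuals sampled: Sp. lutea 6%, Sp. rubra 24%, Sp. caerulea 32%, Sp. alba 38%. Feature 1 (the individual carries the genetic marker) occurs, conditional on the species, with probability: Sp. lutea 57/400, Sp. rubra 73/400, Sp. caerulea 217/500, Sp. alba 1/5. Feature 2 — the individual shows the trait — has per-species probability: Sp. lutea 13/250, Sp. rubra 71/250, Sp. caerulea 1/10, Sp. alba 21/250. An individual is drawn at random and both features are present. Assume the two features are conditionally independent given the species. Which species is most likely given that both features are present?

Unnormalized posteriors (prior × likelihood):
  Sp. lutea: 0.06 × 0.1425 × 0.052 = 0.0004446
  Sp. rubra: 0.24 × 0.1825 × 0.284 = 0.0124392
  Sp. caerulea: 0.32 × 0.434 × 0.1 = 0.013888
  Sp. alba: 0.38 × 0.2 × 0.084 = 0.006384
Sum = 0.0331558.
Largest term belongs to Sp. caerulea, so Sp. caerulea is most probable.

Sp. caerulea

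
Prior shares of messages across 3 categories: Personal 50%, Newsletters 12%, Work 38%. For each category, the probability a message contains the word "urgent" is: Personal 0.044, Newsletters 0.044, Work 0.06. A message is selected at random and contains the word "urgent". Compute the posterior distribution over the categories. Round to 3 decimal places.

By Bayes' rule, posterior ∝ prior × likelihood:
  Personal: 0.5 × 0.044 = 0.022
  Newsletters: 0.12 × 0.044 = 0.00528
  Work: 0.38 × 0.06 = 0.0228
Normalizing constant = 0.05008.
P(Personal | urgent-flag) = 0.022/0.05008 ≈ 0.439
P(Newsletters | urgent-flag) = 0.00528/0.05008 ≈ 0.105
P(Work | urgent-flag) = 0.0228/0.05008 ≈ 0.455
(Check: 0.439+0.105+0.455 = 0.999.)

Personal 0.439, Newsletters 0.105, Work 0.455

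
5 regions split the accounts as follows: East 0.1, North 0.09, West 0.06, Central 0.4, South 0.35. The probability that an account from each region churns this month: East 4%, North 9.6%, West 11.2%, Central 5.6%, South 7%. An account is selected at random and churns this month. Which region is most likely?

South

By Bayes' rule, posterior ∝ prior × likelihood:
  East: 0.1 × 0.04 = 0.004
  North: 0.09 × 0.096 = 0.00864
  West: 0.06 × 0.112 = 0.00672
  Central: 0.4 × 0.056 = 0.0224
  South: 0.35 × 0.07 = 0.0245
Sum = 0.06626.
Largest term belongs to South, so South is most probable.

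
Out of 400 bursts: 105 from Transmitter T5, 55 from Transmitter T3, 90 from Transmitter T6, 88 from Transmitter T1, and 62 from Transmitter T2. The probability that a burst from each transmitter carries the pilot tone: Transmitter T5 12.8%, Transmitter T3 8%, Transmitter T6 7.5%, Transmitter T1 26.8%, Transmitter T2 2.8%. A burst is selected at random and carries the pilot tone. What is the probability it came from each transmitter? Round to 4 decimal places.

Transmitter T5 0.2693, Transmitter T3 0.0882, Transmitter T6 0.1352, Transmitter T1 0.4725, Transmitter T2 0.0348

Prior × likelihood for each hypothesis:
  Transmitter T5: 0.2625 × 0.128 = 0.0336
  Transmitter T3: 0.1375 × 0.08 = 0.011
  Transmitter T6: 0.225 × 0.075 = 0.016875
  Transmitter T1: 0.22 × 0.268 = 0.05896
  Transmitter T2: 0.155 × 0.028 = 0.00434
Sum = 0.124775.
P(Transmitter T5 | pilot) = 0.0336/0.124775 ≈ 0.2693
P(Transmitter T3 | pilot) = 0.011/0.124775 ≈ 0.0882
P(Transmitter T6 | pilot) = 0.016875/0.124775 ≈ 0.1352
P(Transmitter T1 | pilot) = 0.05896/0.124775 ≈ 0.4725
P(Transmitter T2 | pilot) = 0.00434/0.124775 ≈ 0.0348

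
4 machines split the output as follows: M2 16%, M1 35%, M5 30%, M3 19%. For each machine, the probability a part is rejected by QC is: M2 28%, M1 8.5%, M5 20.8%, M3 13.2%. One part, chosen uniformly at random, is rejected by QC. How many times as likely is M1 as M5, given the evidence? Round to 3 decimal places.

Prior × likelihood for each hypothesis:
  M2: 0.16 × 0.28 = 0.0448
  M1: 0.35 × 0.085 = 0.02975
  M5: 0.3 × 0.208 = 0.0624
  M3: 0.19 × 0.132 = 0.02508
Total = 0.16203.
The ratio is 0.02975 / 0.0624 (the normalizer cancels) = 0.477.

0.477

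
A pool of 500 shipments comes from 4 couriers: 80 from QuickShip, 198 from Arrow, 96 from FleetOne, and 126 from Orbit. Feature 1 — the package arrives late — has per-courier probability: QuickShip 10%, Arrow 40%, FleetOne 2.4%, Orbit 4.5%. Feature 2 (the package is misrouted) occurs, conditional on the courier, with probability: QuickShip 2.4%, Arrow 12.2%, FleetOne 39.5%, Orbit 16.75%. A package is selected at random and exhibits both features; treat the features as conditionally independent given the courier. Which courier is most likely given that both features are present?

Compute prior × likelihood for every hypothesis:
  QuickShip: 0.16 × 0.1 × 0.024 = 0.000384
  Arrow: 0.396 × 0.4 × 0.122 = 0.0193248
  FleetOne: 0.192 × 0.024 × 0.395 = 0.00182016
  Orbit: 0.252 × 0.045 × 0.1675 = 0.00189945
Total = 0.02342841.
Largest term belongs to Arrow, so Arrow is most probable.

Arrow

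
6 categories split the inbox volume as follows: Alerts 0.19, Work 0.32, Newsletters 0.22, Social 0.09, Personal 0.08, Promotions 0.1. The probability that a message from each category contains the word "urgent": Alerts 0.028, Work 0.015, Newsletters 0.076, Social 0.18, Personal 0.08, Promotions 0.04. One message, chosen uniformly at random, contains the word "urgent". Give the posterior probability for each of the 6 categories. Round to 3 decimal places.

Alerts 0.100, Work 0.090, Newsletters 0.313, Social 0.303, Personal 0.120, Promotions 0.075

Compute prior × likelihood for every hypothesis:
  Alerts: 0.19 × 0.028 = 0.00532
  Work: 0.32 × 0.015 = 0.0048
  Newsletters: 0.22 × 0.076 = 0.01672
  Social: 0.09 × 0.18 = 0.0162
  Personal: 0.08 × 0.08 = 0.0064
  Promotions: 0.1 × 0.04 = 0.004
Sum = 0.05344.
P(Alerts | urgent-flag) = 0.00532/0.05344 ≈ 0.100
P(Work | urgent-flag) = 0.0048/0.05344 ≈ 0.090
P(Newsletters | urgent-flag) = 0.01672/0.05344 ≈ 0.313
P(Social | urgent-flag) = 0.0162/0.05344 ≈ 0.303
P(Personal | urgent-flag) = 0.0064/0.05344 ≈ 0.120
P(Promotions | urgent-flag) = 0.004/0.05344 ≈ 0.075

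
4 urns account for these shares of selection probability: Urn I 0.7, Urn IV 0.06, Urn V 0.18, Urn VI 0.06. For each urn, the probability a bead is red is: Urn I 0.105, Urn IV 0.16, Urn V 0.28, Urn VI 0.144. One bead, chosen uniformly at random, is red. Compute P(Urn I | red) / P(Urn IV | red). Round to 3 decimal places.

7.656

Compute prior × likelihood for every hypothesis:
  Urn I: 0.7 × 0.105 = 0.0735
  Urn IV: 0.06 × 0.16 = 0.0096
  Urn V: 0.18 × 0.28 = 0.0504
  Urn VI: 0.06 × 0.144 = 0.00864
Sum = 0.14214.
The ratio is 0.0735 / 0.0096 (the normalizer cancels) = 7.656.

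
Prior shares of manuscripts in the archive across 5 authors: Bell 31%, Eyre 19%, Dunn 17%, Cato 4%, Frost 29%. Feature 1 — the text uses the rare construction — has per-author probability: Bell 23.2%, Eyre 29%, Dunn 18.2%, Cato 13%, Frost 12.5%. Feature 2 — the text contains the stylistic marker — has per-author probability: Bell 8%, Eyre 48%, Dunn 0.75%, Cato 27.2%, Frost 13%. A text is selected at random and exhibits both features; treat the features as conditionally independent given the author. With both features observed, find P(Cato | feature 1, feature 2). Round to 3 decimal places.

Compute prior × likelihood for every hypothesis:
  Bell: 0.31 × 0.232 × 0.08 = 0.0057536
  Eyre: 0.19 × 0.29 × 0.48 = 0.026448
  Dunn: 0.17 × 0.182 × 0.0075 = 0.00023205
  Cato: 0.04 × 0.13 × 0.272 = 0.0014144
  Frost: 0.29 × 0.125 × 0.13 = 0.0047125
Normalizing constant = 0.03856055.
P(Cato | evidence) = 0.0014144 / 0.03856055 ≈ 0.037.

0.037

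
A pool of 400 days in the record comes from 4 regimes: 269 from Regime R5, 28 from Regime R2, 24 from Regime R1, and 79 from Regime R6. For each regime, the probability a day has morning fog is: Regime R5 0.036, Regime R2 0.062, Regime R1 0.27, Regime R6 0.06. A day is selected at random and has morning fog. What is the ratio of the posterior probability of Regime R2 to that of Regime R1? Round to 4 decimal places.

Compute prior × likelihood for every hypothesis:
  Regime R5: 0.6725 × 0.036 = 0.02421
  Regime R2: 0.07 × 0.062 = 0.00434
  Regime R1: 0.06 × 0.27 = 0.0162
  Regime R6: 0.1975 × 0.06 = 0.01185
Normalizing constant = 0.0566.
The ratio is 0.00434 / 0.0162 (the normalizer cancels) = 0.2679.

0.2679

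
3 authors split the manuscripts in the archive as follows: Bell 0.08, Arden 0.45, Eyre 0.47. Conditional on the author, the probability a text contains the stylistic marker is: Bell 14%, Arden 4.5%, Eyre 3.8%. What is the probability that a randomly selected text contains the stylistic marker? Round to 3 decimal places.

0.049

Compute prior × likelihood for every hypothesis:
  Bell: 0.08 × 0.14 = 0.0112
  Arden: 0.45 × 0.045 = 0.02025
  Eyre: 0.47 × 0.038 = 0.01786
P(marker) = 0.0112 + 0.02025 + 0.01786 = 0.04931 → 0.049.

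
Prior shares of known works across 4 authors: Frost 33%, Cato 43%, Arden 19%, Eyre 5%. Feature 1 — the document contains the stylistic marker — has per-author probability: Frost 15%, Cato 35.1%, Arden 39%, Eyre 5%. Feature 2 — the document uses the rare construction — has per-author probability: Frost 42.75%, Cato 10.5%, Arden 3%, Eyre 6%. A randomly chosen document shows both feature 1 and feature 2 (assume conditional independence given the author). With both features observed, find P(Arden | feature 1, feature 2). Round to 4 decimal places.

0.0564

Unnormalized posteriors (prior × likelihood):
  Frost: 0.33 × 0.15 × 0.4275 = 0.02116125
  Cato: 0.43 × 0.351 × 0.105 = 0.01584765
  Arden: 0.19 × 0.39 × 0.03 = 0.002223
  Eyre: 0.05 × 0.05 × 0.06 = 0.00015
Sum = 0.0393819.
P(Arden | evidence) = 0.002223 / 0.0393819 ≈ 0.0564.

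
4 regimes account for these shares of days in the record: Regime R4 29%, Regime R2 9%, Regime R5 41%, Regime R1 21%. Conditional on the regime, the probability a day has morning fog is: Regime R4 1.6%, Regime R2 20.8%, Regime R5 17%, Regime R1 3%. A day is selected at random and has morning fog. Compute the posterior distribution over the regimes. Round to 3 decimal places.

By Bayes' rule, posterior ∝ prior × likelihood:
  Regime R4: 0.29 × 0.016 = 0.00464
  Regime R2: 0.09 × 0.208 = 0.01872
  Regime R5: 0.41 × 0.17 = 0.0697
  Regime R1: 0.21 × 0.03 = 0.0063
Normalizing constant = 0.09936.
P(Regime R4 | fog) = 0.00464/0.09936 ≈ 0.047
P(Regime R2 | fog) = 0.01872/0.09936 ≈ 0.188
P(Regime R5 | fog) = 0.0697/0.09936 ≈ 0.701
P(Regime R1 | fog) = 0.0063/0.09936 ≈ 0.063

Regime R4 0.047, Regime R2 0.188, Regime R5 0.701, Regime R1 0.063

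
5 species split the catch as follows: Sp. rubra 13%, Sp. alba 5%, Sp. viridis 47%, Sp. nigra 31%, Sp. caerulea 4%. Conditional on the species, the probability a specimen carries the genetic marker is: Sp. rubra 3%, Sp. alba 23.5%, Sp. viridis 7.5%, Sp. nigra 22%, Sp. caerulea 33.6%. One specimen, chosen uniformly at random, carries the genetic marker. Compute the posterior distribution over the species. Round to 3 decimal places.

By Bayes' rule, posterior ∝ prior × likelihood:
  Sp. rubra: 0.13 × 0.03 = 0.0039
  Sp. alba: 0.05 × 0.235 = 0.01175
  Sp. viridis: 0.47 × 0.075 = 0.03525
  Sp. nigra: 0.31 × 0.22 = 0.0682
  Sp. caerulea: 0.04 × 0.336 = 0.01344
Sum = 0.13254.
P(Sp. rubra | marker) = 0.0039/0.13254 ≈ 0.029
P(Sp. alba | marker) = 0.01175/0.13254 ≈ 0.089
P(Sp. viridis | marker) = 0.03525/0.13254 ≈ 0.266
P(Sp. nigra | marker) = 0.0682/0.13254 ≈ 0.515
P(Sp. caerulea | marker) = 0.01344/0.13254 ≈ 0.101

Sp. rubra 0.029, Sp. alba 0.089, Sp. viridis 0.266, Sp. nigra 0.515, Sp. caerulea 0.101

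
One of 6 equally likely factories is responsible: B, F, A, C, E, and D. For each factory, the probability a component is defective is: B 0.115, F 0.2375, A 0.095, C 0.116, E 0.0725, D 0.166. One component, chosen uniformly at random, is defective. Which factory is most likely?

Since the prior is uniform, the posterior is proportional to the likelihood:
  B: 0.115
  F: 0.2375
  A: 0.095
  C: 0.116
  E: 0.0725
  D: 0.166
Total = 0.802.
Largest term belongs to F, so F is most probable.

F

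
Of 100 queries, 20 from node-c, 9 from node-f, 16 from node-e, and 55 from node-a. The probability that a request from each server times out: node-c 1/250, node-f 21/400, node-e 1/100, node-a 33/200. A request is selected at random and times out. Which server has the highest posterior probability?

Unnormalized posteriors (prior × likelihood):
  node-c: 0.2 × 0.004 = 0.0008
  node-f: 0.09 × 0.0525 = 0.004725
  node-e: 0.16 × 0.01 = 0.0016
  node-a: 0.55 × 0.165 = 0.09075
Normalizing constant = 0.097875.
Largest term belongs to node-a, so node-a is most probable.

node-a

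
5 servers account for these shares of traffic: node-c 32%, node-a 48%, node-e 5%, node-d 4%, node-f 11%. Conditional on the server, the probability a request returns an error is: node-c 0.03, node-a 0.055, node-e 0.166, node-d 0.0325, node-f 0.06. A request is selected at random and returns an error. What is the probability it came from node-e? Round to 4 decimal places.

0.1590

Compute prior × likelihood for every hypothesis:
  node-c: 0.32 × 0.03 = 0.0096
  node-a: 0.48 × 0.055 = 0.0264
  node-e: 0.05 × 0.166 = 0.0083
  node-d: 0.04 × 0.0325 = 0.0013
  node-f: 0.11 × 0.06 = 0.0066
Normalizing constant = 0.0522.
P(node-e | evidence) = 0.0083 / 0.0522 ≈ 0.1590.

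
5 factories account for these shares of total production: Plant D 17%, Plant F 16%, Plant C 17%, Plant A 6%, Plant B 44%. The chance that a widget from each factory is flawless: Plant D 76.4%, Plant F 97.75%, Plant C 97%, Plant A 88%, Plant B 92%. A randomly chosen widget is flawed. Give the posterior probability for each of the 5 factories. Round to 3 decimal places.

Plant D 0.440, Plant F 0.039, Plant C 0.056, Plant A 0.079, Plant B 0.386

Taking complements, P(flawed | each) = Plant D 0.236, Plant F 0.0225, Plant C 0.03, Plant A 0.12, Plant B 0.08.
Prior × likelihood for each hypothesis:
  Plant D: 0.17 × 0.236 = 0.04012
  Plant F: 0.16 × 0.0225 = 0.0036
  Plant C: 0.17 × 0.03 = 0.0051
  Plant A: 0.06 × 0.12 = 0.0072
  Plant B: 0.44 × 0.08 = 0.0352
Total = 0.09122.
P(Plant D | flawed) = 0.04012/0.09122 ≈ 0.440
P(Plant F | flawed) = 0.0036/0.09122 ≈ 0.039
P(Plant C | flawed) = 0.0051/0.09122 ≈ 0.056
P(Plant A | flawed) = 0.0072/0.09122 ≈ 0.079
P(Plant B | flawed) = 0.0352/0.09122 ≈ 0.386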